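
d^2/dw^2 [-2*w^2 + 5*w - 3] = -4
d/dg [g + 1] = 1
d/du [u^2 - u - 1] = 2*u - 1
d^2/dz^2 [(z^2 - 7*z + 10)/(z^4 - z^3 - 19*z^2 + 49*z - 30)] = 2*(3*z^5 - 27*z^4 - 22*z^3 + 150*z^2 + 435*z - 1115)/(z^9 + 3*z^8 - 48*z^7 - 56*z^6 + 906*z^5 - 618*z^4 - 5768*z^3 + 13680*z^2 - 11475*z + 3375)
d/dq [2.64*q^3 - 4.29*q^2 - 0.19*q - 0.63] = 7.92*q^2 - 8.58*q - 0.19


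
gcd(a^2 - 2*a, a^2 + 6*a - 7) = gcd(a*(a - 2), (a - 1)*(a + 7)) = 1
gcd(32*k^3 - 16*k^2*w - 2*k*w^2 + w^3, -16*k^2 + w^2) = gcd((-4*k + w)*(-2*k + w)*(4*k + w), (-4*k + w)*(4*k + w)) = -16*k^2 + w^2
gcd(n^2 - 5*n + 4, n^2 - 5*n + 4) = n^2 - 5*n + 4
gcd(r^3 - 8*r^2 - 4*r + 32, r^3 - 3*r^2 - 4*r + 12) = r^2 - 4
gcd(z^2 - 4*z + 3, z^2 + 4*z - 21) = z - 3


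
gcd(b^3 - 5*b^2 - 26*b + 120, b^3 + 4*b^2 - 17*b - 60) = b^2 + b - 20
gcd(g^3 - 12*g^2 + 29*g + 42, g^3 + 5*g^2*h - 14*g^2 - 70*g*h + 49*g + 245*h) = g - 7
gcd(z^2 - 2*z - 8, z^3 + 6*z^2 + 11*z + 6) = z + 2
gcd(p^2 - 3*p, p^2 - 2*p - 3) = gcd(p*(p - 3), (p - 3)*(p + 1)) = p - 3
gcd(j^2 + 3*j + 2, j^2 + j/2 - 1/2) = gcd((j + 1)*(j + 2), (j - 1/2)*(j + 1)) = j + 1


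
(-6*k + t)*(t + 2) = -6*k*t - 12*k + t^2 + 2*t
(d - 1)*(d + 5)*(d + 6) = d^3 + 10*d^2 + 19*d - 30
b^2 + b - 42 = (b - 6)*(b + 7)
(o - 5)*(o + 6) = o^2 + o - 30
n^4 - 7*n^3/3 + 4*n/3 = n*(n - 2)*(n - 1)*(n + 2/3)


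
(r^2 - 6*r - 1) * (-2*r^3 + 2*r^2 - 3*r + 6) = -2*r^5 + 14*r^4 - 13*r^3 + 22*r^2 - 33*r - 6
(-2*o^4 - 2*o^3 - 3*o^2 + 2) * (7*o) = -14*o^5 - 14*o^4 - 21*o^3 + 14*o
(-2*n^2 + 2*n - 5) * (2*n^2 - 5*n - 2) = -4*n^4 + 14*n^3 - 16*n^2 + 21*n + 10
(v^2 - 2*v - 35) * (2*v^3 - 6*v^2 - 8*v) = 2*v^5 - 10*v^4 - 66*v^3 + 226*v^2 + 280*v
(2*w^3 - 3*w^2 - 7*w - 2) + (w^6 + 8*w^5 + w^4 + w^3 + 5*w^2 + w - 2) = w^6 + 8*w^5 + w^4 + 3*w^3 + 2*w^2 - 6*w - 4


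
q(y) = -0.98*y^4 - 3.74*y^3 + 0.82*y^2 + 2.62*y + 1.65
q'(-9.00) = 1936.72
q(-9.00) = -3658.83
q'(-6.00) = 435.58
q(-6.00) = -446.79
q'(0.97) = -9.92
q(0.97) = 0.68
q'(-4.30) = 99.78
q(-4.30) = -32.14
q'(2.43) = -115.90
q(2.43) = -74.98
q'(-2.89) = -1.21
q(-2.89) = 22.84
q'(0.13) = 2.63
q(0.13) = 2.00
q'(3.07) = -211.52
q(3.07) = -177.85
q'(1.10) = -14.37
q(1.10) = -0.89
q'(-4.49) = 123.89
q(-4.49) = -53.34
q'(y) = -3.92*y^3 - 11.22*y^2 + 1.64*y + 2.62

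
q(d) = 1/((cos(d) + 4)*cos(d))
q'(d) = sin(d)/((cos(d) + 4)*cos(d)^2) + sin(d)/((cos(d) + 4)^2*cos(d)) = 2*(cos(d) + 2)*sin(d)/((cos(d) + 4)^2*cos(d)^2)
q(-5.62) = 0.27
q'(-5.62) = 0.24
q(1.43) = 1.72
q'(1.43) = 12.55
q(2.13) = -0.54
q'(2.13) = 0.74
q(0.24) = 0.21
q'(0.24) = 0.06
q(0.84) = 0.32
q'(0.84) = 0.41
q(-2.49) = -0.39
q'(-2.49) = -0.23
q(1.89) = -0.86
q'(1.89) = 2.39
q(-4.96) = 0.96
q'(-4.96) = 4.02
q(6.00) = 0.21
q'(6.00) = -0.07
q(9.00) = -0.36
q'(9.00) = 0.11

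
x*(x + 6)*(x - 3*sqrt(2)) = x^3 - 3*sqrt(2)*x^2 + 6*x^2 - 18*sqrt(2)*x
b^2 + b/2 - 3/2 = (b - 1)*(b + 3/2)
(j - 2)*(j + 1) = j^2 - j - 2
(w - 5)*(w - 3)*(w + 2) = w^3 - 6*w^2 - w + 30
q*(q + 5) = q^2 + 5*q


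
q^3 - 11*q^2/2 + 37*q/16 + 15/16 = (q - 5)*(q - 3/4)*(q + 1/4)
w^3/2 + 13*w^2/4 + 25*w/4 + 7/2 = (w/2 + 1)*(w + 1)*(w + 7/2)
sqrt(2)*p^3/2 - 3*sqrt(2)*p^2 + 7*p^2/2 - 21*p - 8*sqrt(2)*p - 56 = (p - 8)*(p + 7*sqrt(2)/2)*(sqrt(2)*p/2 + sqrt(2))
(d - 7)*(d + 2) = d^2 - 5*d - 14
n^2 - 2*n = n*(n - 2)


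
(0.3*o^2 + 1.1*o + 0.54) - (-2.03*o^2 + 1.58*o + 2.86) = 2.33*o^2 - 0.48*o - 2.32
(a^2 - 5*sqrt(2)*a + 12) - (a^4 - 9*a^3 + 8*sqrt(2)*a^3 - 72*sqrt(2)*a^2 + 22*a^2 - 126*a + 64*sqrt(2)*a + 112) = -a^4 - 8*sqrt(2)*a^3 + 9*a^3 - 21*a^2 + 72*sqrt(2)*a^2 - 69*sqrt(2)*a + 126*a - 100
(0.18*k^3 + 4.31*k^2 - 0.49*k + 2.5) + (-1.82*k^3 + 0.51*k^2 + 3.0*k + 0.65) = -1.64*k^3 + 4.82*k^2 + 2.51*k + 3.15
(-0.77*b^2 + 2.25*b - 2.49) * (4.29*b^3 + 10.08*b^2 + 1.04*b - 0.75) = -3.3033*b^5 + 1.8909*b^4 + 11.1971*b^3 - 22.1817*b^2 - 4.2771*b + 1.8675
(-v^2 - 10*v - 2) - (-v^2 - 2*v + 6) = -8*v - 8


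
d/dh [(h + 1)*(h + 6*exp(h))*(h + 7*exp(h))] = 13*h^2*exp(h) + 3*h^2 + 84*h*exp(2*h) + 39*h*exp(h) + 2*h + 126*exp(2*h) + 13*exp(h)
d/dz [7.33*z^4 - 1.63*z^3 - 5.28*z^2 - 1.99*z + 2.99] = 29.32*z^3 - 4.89*z^2 - 10.56*z - 1.99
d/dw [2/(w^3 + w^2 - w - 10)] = 2*(-3*w^2 - 2*w + 1)/(w^3 + w^2 - w - 10)^2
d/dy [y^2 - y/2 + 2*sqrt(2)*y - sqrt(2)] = 2*y - 1/2 + 2*sqrt(2)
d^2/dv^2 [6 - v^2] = -2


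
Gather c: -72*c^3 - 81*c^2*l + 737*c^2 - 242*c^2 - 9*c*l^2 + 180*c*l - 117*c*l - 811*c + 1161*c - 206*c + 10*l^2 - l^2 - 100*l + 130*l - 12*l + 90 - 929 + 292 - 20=-72*c^3 + c^2*(495 - 81*l) + c*(-9*l^2 + 63*l + 144) + 9*l^2 + 18*l - 567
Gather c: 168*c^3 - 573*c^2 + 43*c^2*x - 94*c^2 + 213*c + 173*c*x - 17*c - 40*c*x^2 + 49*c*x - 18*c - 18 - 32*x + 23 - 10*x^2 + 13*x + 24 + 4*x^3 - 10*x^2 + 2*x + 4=168*c^3 + c^2*(43*x - 667) + c*(-40*x^2 + 222*x + 178) + 4*x^3 - 20*x^2 - 17*x + 33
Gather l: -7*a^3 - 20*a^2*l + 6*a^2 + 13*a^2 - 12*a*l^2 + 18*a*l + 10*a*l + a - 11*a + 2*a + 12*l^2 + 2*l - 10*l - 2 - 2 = -7*a^3 + 19*a^2 - 8*a + l^2*(12 - 12*a) + l*(-20*a^2 + 28*a - 8) - 4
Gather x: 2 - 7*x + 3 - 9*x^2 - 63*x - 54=-9*x^2 - 70*x - 49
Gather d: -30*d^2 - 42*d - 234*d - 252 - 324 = -30*d^2 - 276*d - 576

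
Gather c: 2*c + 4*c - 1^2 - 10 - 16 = 6*c - 27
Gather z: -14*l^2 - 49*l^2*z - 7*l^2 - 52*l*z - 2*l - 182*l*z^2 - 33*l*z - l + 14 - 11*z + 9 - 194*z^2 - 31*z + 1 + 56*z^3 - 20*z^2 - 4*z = -21*l^2 - 3*l + 56*z^3 + z^2*(-182*l - 214) + z*(-49*l^2 - 85*l - 46) + 24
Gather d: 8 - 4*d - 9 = -4*d - 1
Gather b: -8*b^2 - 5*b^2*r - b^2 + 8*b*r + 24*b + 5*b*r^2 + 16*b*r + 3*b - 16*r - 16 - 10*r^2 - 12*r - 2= b^2*(-5*r - 9) + b*(5*r^2 + 24*r + 27) - 10*r^2 - 28*r - 18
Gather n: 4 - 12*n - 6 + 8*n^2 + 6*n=8*n^2 - 6*n - 2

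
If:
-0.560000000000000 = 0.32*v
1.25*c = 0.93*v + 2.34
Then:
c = 0.57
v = -1.75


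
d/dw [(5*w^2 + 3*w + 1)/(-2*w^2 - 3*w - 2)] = (-9*w^2 - 16*w - 3)/(4*w^4 + 12*w^3 + 17*w^2 + 12*w + 4)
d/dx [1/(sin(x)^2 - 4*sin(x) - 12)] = 2*(2 - sin(x))*cos(x)/((sin(x) - 6)^2*(sin(x) + 2)^2)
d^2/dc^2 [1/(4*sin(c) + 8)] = (2*sin(c) + cos(c)^2 + 1)/(4*(sin(c) + 2)^3)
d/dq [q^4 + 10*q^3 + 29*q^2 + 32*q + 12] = 4*q^3 + 30*q^2 + 58*q + 32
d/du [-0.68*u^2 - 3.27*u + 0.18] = -1.36*u - 3.27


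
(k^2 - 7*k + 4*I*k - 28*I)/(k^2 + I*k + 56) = (k^2 + k*(-7 + 4*I) - 28*I)/(k^2 + I*k + 56)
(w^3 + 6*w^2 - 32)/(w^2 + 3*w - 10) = (w^2 + 8*w + 16)/(w + 5)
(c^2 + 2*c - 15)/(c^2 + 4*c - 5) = (c - 3)/(c - 1)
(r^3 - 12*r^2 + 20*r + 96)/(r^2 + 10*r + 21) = (r^3 - 12*r^2 + 20*r + 96)/(r^2 + 10*r + 21)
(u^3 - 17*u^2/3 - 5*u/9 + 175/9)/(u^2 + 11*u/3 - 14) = (3*u^2 - 10*u - 25)/(3*(u + 6))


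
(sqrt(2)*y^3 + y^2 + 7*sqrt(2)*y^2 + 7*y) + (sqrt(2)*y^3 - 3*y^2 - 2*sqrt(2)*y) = 2*sqrt(2)*y^3 - 2*y^2 + 7*sqrt(2)*y^2 - 2*sqrt(2)*y + 7*y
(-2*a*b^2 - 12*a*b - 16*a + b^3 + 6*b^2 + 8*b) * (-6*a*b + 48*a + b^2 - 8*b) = 12*a^2*b^3 - 24*a^2*b^2 - 480*a^2*b - 768*a^2 - 8*a*b^4 + 16*a*b^3 + 320*a*b^2 + 512*a*b + b^5 - 2*b^4 - 40*b^3 - 64*b^2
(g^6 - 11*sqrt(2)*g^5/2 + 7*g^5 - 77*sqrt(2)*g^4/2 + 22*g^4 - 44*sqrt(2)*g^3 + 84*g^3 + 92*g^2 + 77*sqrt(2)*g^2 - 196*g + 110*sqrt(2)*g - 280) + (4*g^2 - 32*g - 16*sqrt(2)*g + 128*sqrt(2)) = g^6 - 11*sqrt(2)*g^5/2 + 7*g^5 - 77*sqrt(2)*g^4/2 + 22*g^4 - 44*sqrt(2)*g^3 + 84*g^3 + 96*g^2 + 77*sqrt(2)*g^2 - 228*g + 94*sqrt(2)*g - 280 + 128*sqrt(2)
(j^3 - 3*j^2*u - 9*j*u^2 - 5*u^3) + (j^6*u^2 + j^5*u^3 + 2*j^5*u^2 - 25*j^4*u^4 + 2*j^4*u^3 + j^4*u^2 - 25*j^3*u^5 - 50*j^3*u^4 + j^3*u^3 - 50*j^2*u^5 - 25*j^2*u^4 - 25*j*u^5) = j^6*u^2 + j^5*u^3 + 2*j^5*u^2 - 25*j^4*u^4 + 2*j^4*u^3 + j^4*u^2 - 25*j^3*u^5 - 50*j^3*u^4 + j^3*u^3 + j^3 - 50*j^2*u^5 - 25*j^2*u^4 - 3*j^2*u - 25*j*u^5 - 9*j*u^2 - 5*u^3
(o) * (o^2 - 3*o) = o^3 - 3*o^2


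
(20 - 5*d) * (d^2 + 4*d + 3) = -5*d^3 + 65*d + 60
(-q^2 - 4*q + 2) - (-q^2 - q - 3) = 5 - 3*q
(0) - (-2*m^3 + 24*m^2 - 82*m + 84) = 2*m^3 - 24*m^2 + 82*m - 84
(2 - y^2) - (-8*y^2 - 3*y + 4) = 7*y^2 + 3*y - 2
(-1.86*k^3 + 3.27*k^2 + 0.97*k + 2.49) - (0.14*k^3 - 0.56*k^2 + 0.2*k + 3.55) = -2.0*k^3 + 3.83*k^2 + 0.77*k - 1.06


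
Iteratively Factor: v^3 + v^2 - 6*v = (v)*(v^2 + v - 6) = v*(v + 3)*(v - 2)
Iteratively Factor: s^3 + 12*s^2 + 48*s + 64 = (s + 4)*(s^2 + 8*s + 16) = (s + 4)^2*(s + 4)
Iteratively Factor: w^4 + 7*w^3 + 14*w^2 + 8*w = (w + 1)*(w^3 + 6*w^2 + 8*w) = (w + 1)*(w + 2)*(w^2 + 4*w) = w*(w + 1)*(w + 2)*(w + 4)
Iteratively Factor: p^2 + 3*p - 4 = (p - 1)*(p + 4)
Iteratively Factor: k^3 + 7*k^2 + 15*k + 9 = (k + 3)*(k^2 + 4*k + 3) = (k + 3)^2*(k + 1)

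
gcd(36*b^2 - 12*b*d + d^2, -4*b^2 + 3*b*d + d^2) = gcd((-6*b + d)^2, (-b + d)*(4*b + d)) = 1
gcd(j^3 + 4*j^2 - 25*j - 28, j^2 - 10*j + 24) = j - 4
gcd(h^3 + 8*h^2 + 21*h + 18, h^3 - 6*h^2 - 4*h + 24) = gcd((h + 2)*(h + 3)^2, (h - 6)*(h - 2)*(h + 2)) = h + 2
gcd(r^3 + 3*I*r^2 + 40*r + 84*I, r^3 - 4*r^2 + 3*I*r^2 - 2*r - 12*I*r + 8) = r + 2*I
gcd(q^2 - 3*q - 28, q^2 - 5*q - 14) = q - 7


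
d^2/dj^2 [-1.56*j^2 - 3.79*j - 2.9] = -3.12000000000000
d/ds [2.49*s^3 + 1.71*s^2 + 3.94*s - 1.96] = 7.47*s^2 + 3.42*s + 3.94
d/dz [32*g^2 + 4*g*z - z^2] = 4*g - 2*z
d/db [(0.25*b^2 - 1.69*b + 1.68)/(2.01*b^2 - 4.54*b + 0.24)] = (2.2619*b^2 - 6.6336*b + 7.2216)/(4.0401*b^4 - 18.2508*b^3 + 21.5764*b^2 - 2.1792*b + 0.0576)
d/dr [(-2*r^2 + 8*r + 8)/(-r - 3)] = 2*(r^2 + 6*r - 8)/(r^2 + 6*r + 9)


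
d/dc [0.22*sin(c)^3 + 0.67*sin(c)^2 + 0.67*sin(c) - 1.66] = (0.66*sin(c)^2 + 1.34*sin(c) + 0.67)*cos(c)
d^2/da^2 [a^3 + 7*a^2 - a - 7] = 6*a + 14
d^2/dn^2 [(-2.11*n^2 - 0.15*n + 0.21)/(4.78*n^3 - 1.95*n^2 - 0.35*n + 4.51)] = (-96.4202479999999*n^6 - 20.56356*n^5 + 44.786688*n^4 + 606.736352*n^3 - 69.85116*n^2 - 34.217928*n - 82.563632)/(109.215352*n^9 - 133.66314*n^8 + 30.53703*n^7 + 321.298077*n^6 - 254.462235*n^5 + 5.45981999999999*n^4 + 310.102609*n^3 - 117.33216*n^2 - 21.357105*n + 91.733851)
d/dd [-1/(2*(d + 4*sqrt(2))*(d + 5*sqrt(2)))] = (d + 9*sqrt(2)/2)/((d + 4*sqrt(2))^2*(d + 5*sqrt(2))^2)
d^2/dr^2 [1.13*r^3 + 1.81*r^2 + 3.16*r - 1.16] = 6.78*r + 3.62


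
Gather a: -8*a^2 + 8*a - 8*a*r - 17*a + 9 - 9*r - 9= -8*a^2 + a*(-8*r - 9) - 9*r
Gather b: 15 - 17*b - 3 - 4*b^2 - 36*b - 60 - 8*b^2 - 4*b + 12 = -12*b^2 - 57*b - 36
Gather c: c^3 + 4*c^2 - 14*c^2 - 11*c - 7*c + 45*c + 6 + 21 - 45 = c^3 - 10*c^2 + 27*c - 18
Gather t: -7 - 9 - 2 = -18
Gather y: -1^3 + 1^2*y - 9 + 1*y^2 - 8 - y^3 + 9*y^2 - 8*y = -y^3 + 10*y^2 - 7*y - 18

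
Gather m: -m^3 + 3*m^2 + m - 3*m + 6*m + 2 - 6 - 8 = -m^3 + 3*m^2 + 4*m - 12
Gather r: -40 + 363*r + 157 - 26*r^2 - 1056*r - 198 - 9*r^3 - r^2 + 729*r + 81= -9*r^3 - 27*r^2 + 36*r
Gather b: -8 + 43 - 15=20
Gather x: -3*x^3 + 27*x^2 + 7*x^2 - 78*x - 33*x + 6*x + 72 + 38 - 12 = -3*x^3 + 34*x^2 - 105*x + 98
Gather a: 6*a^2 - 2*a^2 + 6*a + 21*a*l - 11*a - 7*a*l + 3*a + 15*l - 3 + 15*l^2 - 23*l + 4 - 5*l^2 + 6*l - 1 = 4*a^2 + a*(14*l - 2) + 10*l^2 - 2*l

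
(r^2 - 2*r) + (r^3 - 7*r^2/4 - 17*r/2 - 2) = r^3 - 3*r^2/4 - 21*r/2 - 2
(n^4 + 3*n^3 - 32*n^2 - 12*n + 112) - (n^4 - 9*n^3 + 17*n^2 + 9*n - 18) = 12*n^3 - 49*n^2 - 21*n + 130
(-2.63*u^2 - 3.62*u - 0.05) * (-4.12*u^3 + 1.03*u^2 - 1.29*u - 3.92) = 10.8356*u^5 + 12.2055*u^4 - 0.1299*u^3 + 14.9279*u^2 + 14.2549*u + 0.196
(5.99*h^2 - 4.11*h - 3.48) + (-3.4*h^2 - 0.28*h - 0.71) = 2.59*h^2 - 4.39*h - 4.19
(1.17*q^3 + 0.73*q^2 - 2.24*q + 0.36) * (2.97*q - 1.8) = 3.4749*q^4 + 0.0621*q^3 - 7.9668*q^2 + 5.1012*q - 0.648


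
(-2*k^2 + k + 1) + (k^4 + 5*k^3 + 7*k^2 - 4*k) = k^4 + 5*k^3 + 5*k^2 - 3*k + 1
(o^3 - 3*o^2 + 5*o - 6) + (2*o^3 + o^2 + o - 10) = 3*o^3 - 2*o^2 + 6*o - 16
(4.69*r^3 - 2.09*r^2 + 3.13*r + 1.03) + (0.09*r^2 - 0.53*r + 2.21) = 4.69*r^3 - 2.0*r^2 + 2.6*r + 3.24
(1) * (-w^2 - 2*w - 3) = -w^2 - 2*w - 3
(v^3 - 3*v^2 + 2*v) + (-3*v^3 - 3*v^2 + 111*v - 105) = -2*v^3 - 6*v^2 + 113*v - 105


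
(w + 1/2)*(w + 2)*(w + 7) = w^3 + 19*w^2/2 + 37*w/2 + 7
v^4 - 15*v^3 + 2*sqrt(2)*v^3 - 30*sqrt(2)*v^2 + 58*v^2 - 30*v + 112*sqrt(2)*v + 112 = (v - 8)*(v - 7)*(v + sqrt(2))^2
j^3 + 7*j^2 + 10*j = j*(j + 2)*(j + 5)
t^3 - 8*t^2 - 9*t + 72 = (t - 8)*(t - 3)*(t + 3)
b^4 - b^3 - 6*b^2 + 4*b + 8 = (b - 2)^2*(b + 1)*(b + 2)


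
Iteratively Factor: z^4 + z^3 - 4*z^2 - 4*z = (z)*(z^3 + z^2 - 4*z - 4) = z*(z - 2)*(z^2 + 3*z + 2) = z*(z - 2)*(z + 1)*(z + 2)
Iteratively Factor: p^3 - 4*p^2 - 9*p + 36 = (p + 3)*(p^2 - 7*p + 12) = (p - 3)*(p + 3)*(p - 4)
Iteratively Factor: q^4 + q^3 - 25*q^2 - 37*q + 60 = (q + 4)*(q^3 - 3*q^2 - 13*q + 15) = (q - 1)*(q + 4)*(q^2 - 2*q - 15) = (q - 5)*(q - 1)*(q + 4)*(q + 3)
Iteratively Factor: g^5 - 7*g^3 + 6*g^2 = (g + 3)*(g^4 - 3*g^3 + 2*g^2) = g*(g + 3)*(g^3 - 3*g^2 + 2*g) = g*(g - 1)*(g + 3)*(g^2 - 2*g) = g*(g - 2)*(g - 1)*(g + 3)*(g)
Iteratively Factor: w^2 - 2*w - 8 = (w - 4)*(w + 2)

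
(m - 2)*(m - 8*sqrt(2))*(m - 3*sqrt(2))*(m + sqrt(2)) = m^4 - 10*sqrt(2)*m^3 - 2*m^3 + 26*m^2 + 20*sqrt(2)*m^2 - 52*m + 48*sqrt(2)*m - 96*sqrt(2)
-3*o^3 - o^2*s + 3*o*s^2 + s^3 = (-o + s)*(o + s)*(3*o + s)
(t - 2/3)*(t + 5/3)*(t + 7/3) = t^3 + 10*t^2/3 + 11*t/9 - 70/27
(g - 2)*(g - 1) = g^2 - 3*g + 2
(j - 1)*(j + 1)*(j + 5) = j^3 + 5*j^2 - j - 5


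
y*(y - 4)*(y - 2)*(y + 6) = y^4 - 28*y^2 + 48*y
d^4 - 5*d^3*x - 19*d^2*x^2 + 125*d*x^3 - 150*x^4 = (d - 5*x)*(d - 3*x)*(d - 2*x)*(d + 5*x)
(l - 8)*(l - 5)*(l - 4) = l^3 - 17*l^2 + 92*l - 160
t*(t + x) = t^2 + t*x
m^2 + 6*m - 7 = (m - 1)*(m + 7)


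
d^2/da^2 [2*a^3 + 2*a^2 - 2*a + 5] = 12*a + 4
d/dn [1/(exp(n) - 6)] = -exp(n)/(exp(n) - 6)^2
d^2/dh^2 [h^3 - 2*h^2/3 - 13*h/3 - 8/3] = 6*h - 4/3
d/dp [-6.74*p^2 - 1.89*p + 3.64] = -13.48*p - 1.89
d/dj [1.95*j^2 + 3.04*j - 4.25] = 3.9*j + 3.04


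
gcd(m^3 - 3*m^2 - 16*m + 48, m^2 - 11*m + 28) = m - 4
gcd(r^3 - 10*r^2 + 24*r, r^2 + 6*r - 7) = 1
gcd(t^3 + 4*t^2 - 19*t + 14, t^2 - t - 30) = 1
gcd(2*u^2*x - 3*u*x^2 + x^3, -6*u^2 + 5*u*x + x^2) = -u + x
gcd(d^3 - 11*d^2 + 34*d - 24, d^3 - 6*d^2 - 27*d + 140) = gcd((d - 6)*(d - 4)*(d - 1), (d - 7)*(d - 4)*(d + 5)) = d - 4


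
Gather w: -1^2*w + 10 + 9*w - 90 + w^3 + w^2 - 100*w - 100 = w^3 + w^2 - 92*w - 180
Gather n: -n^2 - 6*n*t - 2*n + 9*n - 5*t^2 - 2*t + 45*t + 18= -n^2 + n*(7 - 6*t) - 5*t^2 + 43*t + 18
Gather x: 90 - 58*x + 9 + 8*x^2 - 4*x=8*x^2 - 62*x + 99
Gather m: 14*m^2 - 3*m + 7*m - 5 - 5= 14*m^2 + 4*m - 10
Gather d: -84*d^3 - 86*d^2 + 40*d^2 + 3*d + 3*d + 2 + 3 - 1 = -84*d^3 - 46*d^2 + 6*d + 4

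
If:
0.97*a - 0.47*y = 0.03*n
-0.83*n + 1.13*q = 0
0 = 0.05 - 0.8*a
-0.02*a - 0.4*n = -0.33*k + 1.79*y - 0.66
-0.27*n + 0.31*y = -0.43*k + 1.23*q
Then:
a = 0.06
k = -1.84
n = -0.63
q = -0.46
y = 0.17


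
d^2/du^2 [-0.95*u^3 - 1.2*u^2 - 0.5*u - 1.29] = -5.7*u - 2.4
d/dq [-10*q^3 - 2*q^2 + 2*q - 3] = -30*q^2 - 4*q + 2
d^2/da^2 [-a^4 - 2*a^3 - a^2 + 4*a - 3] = -12*a^2 - 12*a - 2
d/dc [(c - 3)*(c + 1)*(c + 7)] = 3*c^2 + 10*c - 17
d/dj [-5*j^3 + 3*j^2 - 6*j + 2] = -15*j^2 + 6*j - 6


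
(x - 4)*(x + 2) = x^2 - 2*x - 8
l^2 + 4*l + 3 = (l + 1)*(l + 3)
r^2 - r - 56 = (r - 8)*(r + 7)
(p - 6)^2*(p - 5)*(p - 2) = p^4 - 19*p^3 + 130*p^2 - 372*p + 360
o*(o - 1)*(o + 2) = o^3 + o^2 - 2*o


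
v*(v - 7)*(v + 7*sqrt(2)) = v^3 - 7*v^2 + 7*sqrt(2)*v^2 - 49*sqrt(2)*v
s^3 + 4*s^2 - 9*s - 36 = (s - 3)*(s + 3)*(s + 4)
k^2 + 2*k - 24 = (k - 4)*(k + 6)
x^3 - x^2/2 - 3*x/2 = x*(x - 3/2)*(x + 1)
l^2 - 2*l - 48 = (l - 8)*(l + 6)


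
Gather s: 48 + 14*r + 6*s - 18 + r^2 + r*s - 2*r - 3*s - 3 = r^2 + 12*r + s*(r + 3) + 27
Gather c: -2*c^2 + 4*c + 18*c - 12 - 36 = -2*c^2 + 22*c - 48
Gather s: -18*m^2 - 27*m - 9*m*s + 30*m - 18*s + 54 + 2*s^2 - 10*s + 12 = -18*m^2 + 3*m + 2*s^2 + s*(-9*m - 28) + 66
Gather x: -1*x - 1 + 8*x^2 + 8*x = 8*x^2 + 7*x - 1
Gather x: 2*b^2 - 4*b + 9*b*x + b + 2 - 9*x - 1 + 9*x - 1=2*b^2 + 9*b*x - 3*b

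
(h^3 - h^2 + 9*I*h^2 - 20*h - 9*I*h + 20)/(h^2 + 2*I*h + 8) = (h^2 + h*(-1 + 5*I) - 5*I)/(h - 2*I)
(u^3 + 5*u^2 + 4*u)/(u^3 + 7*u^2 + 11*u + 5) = u*(u + 4)/(u^2 + 6*u + 5)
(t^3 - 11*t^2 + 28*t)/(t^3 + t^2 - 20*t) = (t - 7)/(t + 5)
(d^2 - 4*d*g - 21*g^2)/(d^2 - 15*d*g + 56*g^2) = (d + 3*g)/(d - 8*g)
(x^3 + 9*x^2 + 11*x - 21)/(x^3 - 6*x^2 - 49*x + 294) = (x^2 + 2*x - 3)/(x^2 - 13*x + 42)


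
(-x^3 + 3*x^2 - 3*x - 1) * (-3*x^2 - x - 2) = 3*x^5 - 8*x^4 + 8*x^3 + 7*x + 2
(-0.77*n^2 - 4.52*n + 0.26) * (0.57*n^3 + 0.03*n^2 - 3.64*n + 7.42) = -0.4389*n^5 - 2.5995*n^4 + 2.8154*n^3 + 10.7472*n^2 - 34.4848*n + 1.9292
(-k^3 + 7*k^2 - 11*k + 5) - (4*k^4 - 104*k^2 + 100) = -4*k^4 - k^3 + 111*k^2 - 11*k - 95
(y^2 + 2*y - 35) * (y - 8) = y^3 - 6*y^2 - 51*y + 280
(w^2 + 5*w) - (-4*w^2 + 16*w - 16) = 5*w^2 - 11*w + 16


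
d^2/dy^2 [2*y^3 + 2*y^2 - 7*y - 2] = 12*y + 4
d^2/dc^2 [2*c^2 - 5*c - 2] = 4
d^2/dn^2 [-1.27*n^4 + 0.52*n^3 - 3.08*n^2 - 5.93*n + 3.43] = -15.24*n^2 + 3.12*n - 6.16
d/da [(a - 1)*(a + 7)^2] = (a + 7)*(3*a + 5)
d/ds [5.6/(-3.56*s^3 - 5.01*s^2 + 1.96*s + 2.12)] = (59.808*s^2 + 56.112*s - 10.976)/(3.56*s^3 + 5.01*s^2 - 1.96*s - 2.12)^2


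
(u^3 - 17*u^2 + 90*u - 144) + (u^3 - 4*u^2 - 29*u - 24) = 2*u^3 - 21*u^2 + 61*u - 168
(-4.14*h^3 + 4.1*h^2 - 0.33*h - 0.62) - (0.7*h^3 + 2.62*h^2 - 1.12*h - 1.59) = -4.84*h^3 + 1.48*h^2 + 0.79*h + 0.97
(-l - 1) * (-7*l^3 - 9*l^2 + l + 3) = 7*l^4 + 16*l^3 + 8*l^2 - 4*l - 3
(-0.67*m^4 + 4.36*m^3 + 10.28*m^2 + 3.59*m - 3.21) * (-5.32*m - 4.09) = 3.5644*m^5 - 20.4549*m^4 - 72.522*m^3 - 61.144*m^2 + 2.3941*m + 13.1289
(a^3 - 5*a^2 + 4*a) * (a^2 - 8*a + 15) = a^5 - 13*a^4 + 59*a^3 - 107*a^2 + 60*a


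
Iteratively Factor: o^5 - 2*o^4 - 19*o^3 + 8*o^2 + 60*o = (o)*(o^4 - 2*o^3 - 19*o^2 + 8*o + 60) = o*(o - 2)*(o^3 - 19*o - 30) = o*(o - 5)*(o - 2)*(o^2 + 5*o + 6) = o*(o - 5)*(o - 2)*(o + 3)*(o + 2)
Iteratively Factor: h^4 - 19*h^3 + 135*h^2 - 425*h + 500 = (h - 4)*(h^3 - 15*h^2 + 75*h - 125) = (h - 5)*(h - 4)*(h^2 - 10*h + 25) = (h - 5)^2*(h - 4)*(h - 5)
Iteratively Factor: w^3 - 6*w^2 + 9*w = (w - 3)*(w^2 - 3*w) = w*(w - 3)*(w - 3)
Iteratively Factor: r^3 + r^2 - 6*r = (r + 3)*(r^2 - 2*r) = r*(r + 3)*(r - 2)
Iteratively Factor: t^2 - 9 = (t + 3)*(t - 3)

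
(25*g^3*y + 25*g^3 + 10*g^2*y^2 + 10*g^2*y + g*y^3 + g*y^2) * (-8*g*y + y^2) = -200*g^4*y^2 - 200*g^4*y - 55*g^3*y^3 - 55*g^3*y^2 + 2*g^2*y^4 + 2*g^2*y^3 + g*y^5 + g*y^4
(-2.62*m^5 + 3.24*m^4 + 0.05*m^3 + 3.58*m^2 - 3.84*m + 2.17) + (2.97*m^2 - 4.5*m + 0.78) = -2.62*m^5 + 3.24*m^4 + 0.05*m^3 + 6.55*m^2 - 8.34*m + 2.95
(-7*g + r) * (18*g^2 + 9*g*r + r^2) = -126*g^3 - 45*g^2*r + 2*g*r^2 + r^3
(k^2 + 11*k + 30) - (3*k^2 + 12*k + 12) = -2*k^2 - k + 18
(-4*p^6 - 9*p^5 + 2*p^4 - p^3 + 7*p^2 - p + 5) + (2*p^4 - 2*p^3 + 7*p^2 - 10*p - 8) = -4*p^6 - 9*p^5 + 4*p^4 - 3*p^3 + 14*p^2 - 11*p - 3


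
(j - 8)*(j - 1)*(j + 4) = j^3 - 5*j^2 - 28*j + 32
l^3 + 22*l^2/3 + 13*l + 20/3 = (l + 1)*(l + 4/3)*(l + 5)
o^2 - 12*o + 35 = (o - 7)*(o - 5)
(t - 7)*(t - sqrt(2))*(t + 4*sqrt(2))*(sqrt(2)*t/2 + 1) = sqrt(2)*t^4/2 - 7*sqrt(2)*t^3/2 + 4*t^3 - 28*t^2 - sqrt(2)*t^2 - 8*t + 7*sqrt(2)*t + 56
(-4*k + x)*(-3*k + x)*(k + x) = 12*k^3 + 5*k^2*x - 6*k*x^2 + x^3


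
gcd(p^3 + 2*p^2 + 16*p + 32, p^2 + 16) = p^2 + 16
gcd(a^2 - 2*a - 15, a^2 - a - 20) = a - 5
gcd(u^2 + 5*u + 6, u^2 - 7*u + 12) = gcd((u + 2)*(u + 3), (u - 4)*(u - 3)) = 1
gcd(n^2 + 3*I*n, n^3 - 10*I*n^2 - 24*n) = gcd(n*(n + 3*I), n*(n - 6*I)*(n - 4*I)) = n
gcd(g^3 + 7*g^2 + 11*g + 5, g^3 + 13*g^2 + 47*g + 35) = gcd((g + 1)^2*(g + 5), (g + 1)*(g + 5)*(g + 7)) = g^2 + 6*g + 5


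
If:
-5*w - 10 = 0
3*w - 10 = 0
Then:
No Solution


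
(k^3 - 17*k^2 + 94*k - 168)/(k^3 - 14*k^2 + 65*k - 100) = (k^2 - 13*k + 42)/(k^2 - 10*k + 25)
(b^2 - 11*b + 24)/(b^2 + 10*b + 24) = (b^2 - 11*b + 24)/(b^2 + 10*b + 24)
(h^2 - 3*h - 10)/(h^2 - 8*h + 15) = (h + 2)/(h - 3)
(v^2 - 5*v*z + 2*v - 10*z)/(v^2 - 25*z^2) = (v + 2)/(v + 5*z)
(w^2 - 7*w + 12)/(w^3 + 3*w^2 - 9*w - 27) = (w - 4)/(w^2 + 6*w + 9)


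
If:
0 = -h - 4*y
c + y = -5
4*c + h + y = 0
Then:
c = -15/7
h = 80/7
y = -20/7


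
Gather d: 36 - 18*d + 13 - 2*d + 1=50 - 20*d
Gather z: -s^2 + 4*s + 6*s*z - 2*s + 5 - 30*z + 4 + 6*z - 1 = -s^2 + 2*s + z*(6*s - 24) + 8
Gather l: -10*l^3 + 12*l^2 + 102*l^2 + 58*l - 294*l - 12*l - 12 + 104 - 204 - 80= -10*l^3 + 114*l^2 - 248*l - 192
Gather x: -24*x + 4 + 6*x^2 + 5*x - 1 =6*x^2 - 19*x + 3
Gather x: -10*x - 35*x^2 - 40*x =-35*x^2 - 50*x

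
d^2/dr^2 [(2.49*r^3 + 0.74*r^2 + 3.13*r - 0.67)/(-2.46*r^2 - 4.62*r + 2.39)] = (-1.4210854715202e-14*r^5 - 156.637044*r^3 + 163.187388*r^2 - 150.065802*r - 41.095684)/(14.886936*r^6 + 83.875176*r^5 + 114.1317*r^4 - 64.36584*r^3 - 110.88405*r^2 + 79.169706*r - 13.651919)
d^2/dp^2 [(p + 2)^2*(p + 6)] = 6*p + 20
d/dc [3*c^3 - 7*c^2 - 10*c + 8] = 9*c^2 - 14*c - 10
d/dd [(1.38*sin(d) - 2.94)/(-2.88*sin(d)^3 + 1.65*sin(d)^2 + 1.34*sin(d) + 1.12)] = (7.9488*sin(d)^3 - 27.6786*sin(d)^2 + 9.702*sin(d) + 5.4852)*cos(d)/(8.2944*sin(d)^6 - 9.504*sin(d)^5 - 4.9959*sin(d)^4 - 2.0292*sin(d)^3 + 5.4916*sin(d)^2 + 3.0016*sin(d) + 1.2544)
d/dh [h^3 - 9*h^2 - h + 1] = 3*h^2 - 18*h - 1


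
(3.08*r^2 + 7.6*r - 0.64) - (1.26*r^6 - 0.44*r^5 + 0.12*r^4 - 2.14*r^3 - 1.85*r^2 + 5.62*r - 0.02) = -1.26*r^6 + 0.44*r^5 - 0.12*r^4 + 2.14*r^3 + 4.93*r^2 + 1.98*r - 0.62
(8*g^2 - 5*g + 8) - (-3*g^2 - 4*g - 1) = 11*g^2 - g + 9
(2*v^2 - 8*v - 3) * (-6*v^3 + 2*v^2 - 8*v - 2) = -12*v^5 + 52*v^4 - 14*v^3 + 54*v^2 + 40*v + 6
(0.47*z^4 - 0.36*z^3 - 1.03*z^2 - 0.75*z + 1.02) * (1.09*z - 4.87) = 0.5123*z^5 - 2.6813*z^4 + 0.6305*z^3 + 4.1986*z^2 + 4.7643*z - 4.9674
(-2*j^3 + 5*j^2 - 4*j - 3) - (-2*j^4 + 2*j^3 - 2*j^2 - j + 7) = 2*j^4 - 4*j^3 + 7*j^2 - 3*j - 10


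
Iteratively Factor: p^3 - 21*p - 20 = (p + 1)*(p^2 - p - 20) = (p + 1)*(p + 4)*(p - 5)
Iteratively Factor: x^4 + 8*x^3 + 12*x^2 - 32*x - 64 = (x - 2)*(x^3 + 10*x^2 + 32*x + 32) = (x - 2)*(x + 2)*(x^2 + 8*x + 16) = (x - 2)*(x + 2)*(x + 4)*(x + 4)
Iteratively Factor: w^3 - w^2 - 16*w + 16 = (w - 4)*(w^2 + 3*w - 4) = (w - 4)*(w + 4)*(w - 1)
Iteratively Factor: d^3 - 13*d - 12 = (d + 3)*(d^2 - 3*d - 4) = (d + 1)*(d + 3)*(d - 4)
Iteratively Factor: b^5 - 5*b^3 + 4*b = (b - 2)*(b^4 + 2*b^3 - b^2 - 2*b) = (b - 2)*(b + 2)*(b^3 - b) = (b - 2)*(b - 1)*(b + 2)*(b^2 + b) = b*(b - 2)*(b - 1)*(b + 2)*(b + 1)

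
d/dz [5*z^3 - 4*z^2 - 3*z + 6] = 15*z^2 - 8*z - 3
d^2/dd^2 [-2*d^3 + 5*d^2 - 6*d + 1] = 10 - 12*d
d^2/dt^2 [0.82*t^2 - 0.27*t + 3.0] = 1.64000000000000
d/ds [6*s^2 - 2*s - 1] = 12*s - 2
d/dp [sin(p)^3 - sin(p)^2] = (3*sin(p) - 2)*sin(p)*cos(p)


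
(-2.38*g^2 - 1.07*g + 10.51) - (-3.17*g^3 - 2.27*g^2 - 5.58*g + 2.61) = 3.17*g^3 - 0.11*g^2 + 4.51*g + 7.9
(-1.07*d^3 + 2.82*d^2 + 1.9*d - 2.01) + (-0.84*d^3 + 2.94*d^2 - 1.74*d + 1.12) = -1.91*d^3 + 5.76*d^2 + 0.16*d - 0.89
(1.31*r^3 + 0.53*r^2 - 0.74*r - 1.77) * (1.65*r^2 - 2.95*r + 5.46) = 2.1615*r^5 - 2.99*r^4 + 4.3681*r^3 + 2.1563*r^2 + 1.1811*r - 9.6642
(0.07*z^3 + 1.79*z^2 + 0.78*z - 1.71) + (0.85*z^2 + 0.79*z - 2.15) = 0.07*z^3 + 2.64*z^2 + 1.57*z - 3.86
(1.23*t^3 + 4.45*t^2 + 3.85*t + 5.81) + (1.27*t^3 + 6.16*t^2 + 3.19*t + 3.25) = 2.5*t^3 + 10.61*t^2 + 7.04*t + 9.06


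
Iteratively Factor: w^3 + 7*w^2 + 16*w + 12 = (w + 2)*(w^2 + 5*w + 6) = (w + 2)^2*(w + 3)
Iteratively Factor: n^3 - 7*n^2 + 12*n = (n - 3)*(n^2 - 4*n) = n*(n - 3)*(n - 4)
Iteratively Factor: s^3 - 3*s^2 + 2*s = (s)*(s^2 - 3*s + 2) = s*(s - 1)*(s - 2)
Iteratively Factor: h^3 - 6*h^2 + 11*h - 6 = (h - 1)*(h^2 - 5*h + 6) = (h - 2)*(h - 1)*(h - 3)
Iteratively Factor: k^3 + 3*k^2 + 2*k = (k + 2)*(k^2 + k) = k*(k + 2)*(k + 1)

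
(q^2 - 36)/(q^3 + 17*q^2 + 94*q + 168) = (q - 6)/(q^2 + 11*q + 28)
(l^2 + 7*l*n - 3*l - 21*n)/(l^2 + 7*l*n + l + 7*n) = (l - 3)/(l + 1)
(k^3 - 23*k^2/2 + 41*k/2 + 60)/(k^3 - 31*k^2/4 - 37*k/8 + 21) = 4*(2*k^2 - 7*k - 15)/(8*k^2 + 2*k - 21)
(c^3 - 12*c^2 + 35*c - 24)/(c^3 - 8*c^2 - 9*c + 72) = (c - 1)/(c + 3)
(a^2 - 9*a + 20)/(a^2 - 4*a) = (a - 5)/a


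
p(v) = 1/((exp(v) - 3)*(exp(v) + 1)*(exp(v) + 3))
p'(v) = -exp(v)/((exp(v) - 3)*(exp(v) + 1)*(exp(v) + 3)^2) - exp(v)/((exp(v) - 3)*(exp(v) + 1)^2*(exp(v) + 3)) - exp(v)/((exp(v) - 3)^2*(exp(v) + 1)*(exp(v) + 3))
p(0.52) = -0.06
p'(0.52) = -0.02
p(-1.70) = -0.09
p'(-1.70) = 0.01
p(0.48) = -0.06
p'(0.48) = -0.01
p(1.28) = 0.06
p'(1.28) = -0.41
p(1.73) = 0.01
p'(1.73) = -0.02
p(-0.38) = -0.07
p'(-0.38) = 0.02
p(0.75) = -0.07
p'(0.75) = -0.09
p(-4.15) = -0.11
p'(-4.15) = 0.00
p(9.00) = 0.00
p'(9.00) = 0.00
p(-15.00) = -0.11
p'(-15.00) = 0.00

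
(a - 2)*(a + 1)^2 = a^3 - 3*a - 2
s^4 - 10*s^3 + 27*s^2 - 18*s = s*(s - 6)*(s - 3)*(s - 1)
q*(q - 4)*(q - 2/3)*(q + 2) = q^4 - 8*q^3/3 - 20*q^2/3 + 16*q/3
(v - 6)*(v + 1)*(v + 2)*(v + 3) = v^4 - 25*v^2 - 60*v - 36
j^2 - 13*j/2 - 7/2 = (j - 7)*(j + 1/2)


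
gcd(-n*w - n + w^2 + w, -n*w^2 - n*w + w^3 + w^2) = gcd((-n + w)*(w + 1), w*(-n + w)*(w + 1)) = -n*w - n + w^2 + w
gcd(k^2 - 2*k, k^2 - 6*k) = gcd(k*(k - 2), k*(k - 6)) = k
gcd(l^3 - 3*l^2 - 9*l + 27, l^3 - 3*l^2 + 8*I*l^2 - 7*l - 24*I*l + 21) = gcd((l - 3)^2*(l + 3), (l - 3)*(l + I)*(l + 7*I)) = l - 3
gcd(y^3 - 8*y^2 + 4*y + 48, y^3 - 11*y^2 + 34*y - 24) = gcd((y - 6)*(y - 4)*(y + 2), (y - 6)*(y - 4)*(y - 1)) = y^2 - 10*y + 24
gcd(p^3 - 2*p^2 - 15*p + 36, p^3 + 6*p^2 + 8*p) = p + 4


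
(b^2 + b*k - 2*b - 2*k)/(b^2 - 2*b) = (b + k)/b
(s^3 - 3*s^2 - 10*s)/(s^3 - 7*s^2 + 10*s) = (s + 2)/(s - 2)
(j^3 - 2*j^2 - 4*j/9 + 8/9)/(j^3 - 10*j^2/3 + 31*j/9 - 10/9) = (3*j^2 - 4*j - 4)/(3*j^2 - 8*j + 5)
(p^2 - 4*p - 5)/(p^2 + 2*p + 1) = (p - 5)/(p + 1)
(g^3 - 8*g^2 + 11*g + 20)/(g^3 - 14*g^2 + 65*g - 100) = (g + 1)/(g - 5)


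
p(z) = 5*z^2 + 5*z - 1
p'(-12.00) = -115.00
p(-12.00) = 659.00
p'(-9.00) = -85.00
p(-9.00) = 359.00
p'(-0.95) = -4.50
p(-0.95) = -1.24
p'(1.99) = 24.90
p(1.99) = 28.75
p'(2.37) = 28.70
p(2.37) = 38.93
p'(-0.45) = 0.50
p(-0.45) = -2.24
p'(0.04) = 5.40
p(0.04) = -0.79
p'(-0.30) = 2.00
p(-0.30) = -2.05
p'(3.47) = 39.70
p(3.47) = 76.55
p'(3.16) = 36.60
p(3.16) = 64.73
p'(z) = 10*z + 5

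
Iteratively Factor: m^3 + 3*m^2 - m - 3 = (m + 3)*(m^2 - 1) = (m + 1)*(m + 3)*(m - 1)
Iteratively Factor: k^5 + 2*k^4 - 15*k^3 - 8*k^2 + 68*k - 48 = (k + 4)*(k^4 - 2*k^3 - 7*k^2 + 20*k - 12) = (k + 3)*(k + 4)*(k^3 - 5*k^2 + 8*k - 4) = (k - 1)*(k + 3)*(k + 4)*(k^2 - 4*k + 4) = (k - 2)*(k - 1)*(k + 3)*(k + 4)*(k - 2)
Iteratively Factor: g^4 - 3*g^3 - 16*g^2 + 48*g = (g)*(g^3 - 3*g^2 - 16*g + 48) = g*(g - 3)*(g^2 - 16) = g*(g - 3)*(g + 4)*(g - 4)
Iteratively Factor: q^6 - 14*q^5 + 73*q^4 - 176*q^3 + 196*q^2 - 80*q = (q - 1)*(q^5 - 13*q^4 + 60*q^3 - 116*q^2 + 80*q) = (q - 2)*(q - 1)*(q^4 - 11*q^3 + 38*q^2 - 40*q) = (q - 4)*(q - 2)*(q - 1)*(q^3 - 7*q^2 + 10*q) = (q - 4)*(q - 2)^2*(q - 1)*(q^2 - 5*q) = q*(q - 4)*(q - 2)^2*(q - 1)*(q - 5)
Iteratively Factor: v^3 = (v)*(v^2) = v^2*(v)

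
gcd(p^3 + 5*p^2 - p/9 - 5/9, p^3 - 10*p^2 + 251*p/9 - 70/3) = 1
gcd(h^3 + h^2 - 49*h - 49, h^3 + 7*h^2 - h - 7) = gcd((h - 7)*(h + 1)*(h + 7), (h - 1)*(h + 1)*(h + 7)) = h^2 + 8*h + 7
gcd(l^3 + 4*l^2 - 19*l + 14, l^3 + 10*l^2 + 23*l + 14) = l + 7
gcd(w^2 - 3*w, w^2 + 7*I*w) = w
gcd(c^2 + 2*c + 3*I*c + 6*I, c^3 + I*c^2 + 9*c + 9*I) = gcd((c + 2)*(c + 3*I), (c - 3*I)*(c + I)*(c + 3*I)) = c + 3*I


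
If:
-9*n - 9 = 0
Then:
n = -1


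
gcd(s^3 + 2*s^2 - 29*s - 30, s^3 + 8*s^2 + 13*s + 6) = s^2 + 7*s + 6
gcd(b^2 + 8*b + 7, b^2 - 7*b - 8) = b + 1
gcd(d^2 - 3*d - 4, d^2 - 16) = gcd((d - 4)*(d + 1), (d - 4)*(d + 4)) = d - 4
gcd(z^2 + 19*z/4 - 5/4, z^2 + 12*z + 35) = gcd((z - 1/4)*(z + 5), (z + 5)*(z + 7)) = z + 5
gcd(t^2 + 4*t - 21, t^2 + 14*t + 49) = t + 7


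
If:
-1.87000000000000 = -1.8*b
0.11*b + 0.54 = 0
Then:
No Solution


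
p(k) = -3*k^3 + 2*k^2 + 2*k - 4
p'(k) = -9*k^2 + 4*k + 2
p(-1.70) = 13.12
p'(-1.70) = -30.81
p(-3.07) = 95.51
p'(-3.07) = -95.10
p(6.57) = -755.31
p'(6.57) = -360.20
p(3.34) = -86.79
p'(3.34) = -85.04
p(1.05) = -3.17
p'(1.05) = -3.72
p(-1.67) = 12.21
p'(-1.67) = -29.78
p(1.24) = -4.16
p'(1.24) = -6.88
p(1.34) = -4.95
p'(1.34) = -8.80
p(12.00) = -4876.00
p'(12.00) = -1246.00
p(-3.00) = 89.00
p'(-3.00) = -91.00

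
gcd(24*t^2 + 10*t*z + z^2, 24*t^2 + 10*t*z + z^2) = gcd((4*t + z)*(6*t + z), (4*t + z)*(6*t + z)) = 24*t^2 + 10*t*z + z^2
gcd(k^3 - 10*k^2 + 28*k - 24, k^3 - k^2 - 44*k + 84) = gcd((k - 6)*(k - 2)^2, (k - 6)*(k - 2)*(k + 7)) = k^2 - 8*k + 12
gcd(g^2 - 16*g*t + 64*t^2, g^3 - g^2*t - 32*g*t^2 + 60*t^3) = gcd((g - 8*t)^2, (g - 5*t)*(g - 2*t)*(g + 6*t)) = 1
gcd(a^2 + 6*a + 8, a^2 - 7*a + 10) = 1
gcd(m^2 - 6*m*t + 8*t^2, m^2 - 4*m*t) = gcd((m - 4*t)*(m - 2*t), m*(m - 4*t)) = -m + 4*t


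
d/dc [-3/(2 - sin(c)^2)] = -12*sin(2*c)/(cos(2*c) + 3)^2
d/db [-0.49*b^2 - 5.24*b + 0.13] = -0.98*b - 5.24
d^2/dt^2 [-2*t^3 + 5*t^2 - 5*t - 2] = 10 - 12*t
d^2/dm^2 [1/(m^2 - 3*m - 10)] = 2*(m^2 - 3*m - (2*m - 3)^2 - 10)/(-m^2 + 3*m + 10)^3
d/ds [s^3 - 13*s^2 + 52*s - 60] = 3*s^2 - 26*s + 52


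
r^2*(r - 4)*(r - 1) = r^4 - 5*r^3 + 4*r^2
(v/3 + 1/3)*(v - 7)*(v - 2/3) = v^3/3 - 20*v^2/9 - v + 14/9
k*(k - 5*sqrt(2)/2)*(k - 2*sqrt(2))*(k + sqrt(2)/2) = k^4 - 4*sqrt(2)*k^3 + 11*k^2/2 + 5*sqrt(2)*k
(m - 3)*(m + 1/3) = m^2 - 8*m/3 - 1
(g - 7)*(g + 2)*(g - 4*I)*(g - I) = g^4 - 5*g^3 - 5*I*g^3 - 18*g^2 + 25*I*g^2 + 20*g + 70*I*g + 56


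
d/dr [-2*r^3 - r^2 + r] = -6*r^2 - 2*r + 1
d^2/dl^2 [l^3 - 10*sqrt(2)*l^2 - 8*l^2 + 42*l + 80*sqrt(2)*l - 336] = 6*l - 20*sqrt(2) - 16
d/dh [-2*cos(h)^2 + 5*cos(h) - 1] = (4*cos(h) - 5)*sin(h)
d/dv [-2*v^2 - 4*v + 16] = -4*v - 4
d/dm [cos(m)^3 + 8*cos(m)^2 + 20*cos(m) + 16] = (3*sin(m)^2 - 16*cos(m) - 23)*sin(m)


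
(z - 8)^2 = z^2 - 16*z + 64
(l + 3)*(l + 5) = l^2 + 8*l + 15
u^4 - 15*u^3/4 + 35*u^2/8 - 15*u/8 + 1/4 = (u - 2)*(u - 1)*(u - 1/2)*(u - 1/4)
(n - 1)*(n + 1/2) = n^2 - n/2 - 1/2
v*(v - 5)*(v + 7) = v^3 + 2*v^2 - 35*v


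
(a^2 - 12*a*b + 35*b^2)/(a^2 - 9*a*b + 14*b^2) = (a - 5*b)/(a - 2*b)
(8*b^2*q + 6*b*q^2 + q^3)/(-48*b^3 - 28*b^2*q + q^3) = q/(-6*b + q)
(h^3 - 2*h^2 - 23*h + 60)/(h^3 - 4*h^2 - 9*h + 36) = (h + 5)/(h + 3)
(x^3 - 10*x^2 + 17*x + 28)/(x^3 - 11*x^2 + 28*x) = (x + 1)/x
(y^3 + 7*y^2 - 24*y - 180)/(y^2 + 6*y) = y + 1 - 30/y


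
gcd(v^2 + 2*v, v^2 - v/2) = v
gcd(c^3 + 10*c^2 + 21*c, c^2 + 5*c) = c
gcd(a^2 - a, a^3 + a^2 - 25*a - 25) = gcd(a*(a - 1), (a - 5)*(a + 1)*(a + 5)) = 1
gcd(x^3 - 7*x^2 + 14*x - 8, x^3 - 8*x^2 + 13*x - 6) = x - 1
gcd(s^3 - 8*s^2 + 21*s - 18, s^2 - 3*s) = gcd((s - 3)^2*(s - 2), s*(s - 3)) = s - 3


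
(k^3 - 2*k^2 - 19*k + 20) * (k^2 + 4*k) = k^5 + 2*k^4 - 27*k^3 - 56*k^2 + 80*k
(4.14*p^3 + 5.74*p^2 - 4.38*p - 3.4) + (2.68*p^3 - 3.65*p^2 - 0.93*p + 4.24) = 6.82*p^3 + 2.09*p^2 - 5.31*p + 0.84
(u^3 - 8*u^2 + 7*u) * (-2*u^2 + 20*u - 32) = -2*u^5 + 36*u^4 - 206*u^3 + 396*u^2 - 224*u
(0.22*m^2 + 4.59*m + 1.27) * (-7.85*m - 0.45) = -1.727*m^3 - 36.1305*m^2 - 12.035*m - 0.5715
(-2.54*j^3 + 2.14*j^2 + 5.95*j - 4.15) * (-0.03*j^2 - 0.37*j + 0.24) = 0.0762*j^5 + 0.8756*j^4 - 1.5799*j^3 - 1.5634*j^2 + 2.9635*j - 0.996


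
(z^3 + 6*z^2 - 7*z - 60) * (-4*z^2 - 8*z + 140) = -4*z^5 - 32*z^4 + 120*z^3 + 1136*z^2 - 500*z - 8400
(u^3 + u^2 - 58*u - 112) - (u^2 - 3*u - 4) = u^3 - 55*u - 108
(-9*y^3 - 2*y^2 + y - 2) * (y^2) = -9*y^5 - 2*y^4 + y^3 - 2*y^2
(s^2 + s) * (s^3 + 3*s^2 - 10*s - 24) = s^5 + 4*s^4 - 7*s^3 - 34*s^2 - 24*s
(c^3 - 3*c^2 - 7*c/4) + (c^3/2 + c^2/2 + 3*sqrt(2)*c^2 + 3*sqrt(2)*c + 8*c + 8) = 3*c^3/2 - 5*c^2/2 + 3*sqrt(2)*c^2 + 3*sqrt(2)*c + 25*c/4 + 8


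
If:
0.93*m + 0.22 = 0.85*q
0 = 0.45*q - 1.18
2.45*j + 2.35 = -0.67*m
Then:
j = -1.55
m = 2.16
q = 2.62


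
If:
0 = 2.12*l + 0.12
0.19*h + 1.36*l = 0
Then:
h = 0.41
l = -0.06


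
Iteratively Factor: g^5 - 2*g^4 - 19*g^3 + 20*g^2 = (g + 4)*(g^4 - 6*g^3 + 5*g^2) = g*(g + 4)*(g^3 - 6*g^2 + 5*g) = g*(g - 5)*(g + 4)*(g^2 - g) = g*(g - 5)*(g - 1)*(g + 4)*(g)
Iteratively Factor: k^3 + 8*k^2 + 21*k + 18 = (k + 3)*(k^2 + 5*k + 6) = (k + 2)*(k + 3)*(k + 3)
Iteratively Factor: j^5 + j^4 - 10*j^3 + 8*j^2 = (j)*(j^4 + j^3 - 10*j^2 + 8*j) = j*(j + 4)*(j^3 - 3*j^2 + 2*j) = j*(j - 1)*(j + 4)*(j^2 - 2*j) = j*(j - 2)*(j - 1)*(j + 4)*(j)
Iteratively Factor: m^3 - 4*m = (m)*(m^2 - 4) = m*(m - 2)*(m + 2)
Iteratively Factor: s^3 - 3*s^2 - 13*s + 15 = (s - 1)*(s^2 - 2*s - 15) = (s - 5)*(s - 1)*(s + 3)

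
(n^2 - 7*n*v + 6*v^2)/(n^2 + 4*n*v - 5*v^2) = (n - 6*v)/(n + 5*v)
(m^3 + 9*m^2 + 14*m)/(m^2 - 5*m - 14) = m*(m + 7)/(m - 7)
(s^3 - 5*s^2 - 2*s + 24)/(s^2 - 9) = (s^2 - 2*s - 8)/(s + 3)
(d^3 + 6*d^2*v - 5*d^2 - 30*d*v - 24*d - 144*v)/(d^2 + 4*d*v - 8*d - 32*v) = (d^2 + 6*d*v + 3*d + 18*v)/(d + 4*v)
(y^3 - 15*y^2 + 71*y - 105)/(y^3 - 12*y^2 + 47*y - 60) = (y - 7)/(y - 4)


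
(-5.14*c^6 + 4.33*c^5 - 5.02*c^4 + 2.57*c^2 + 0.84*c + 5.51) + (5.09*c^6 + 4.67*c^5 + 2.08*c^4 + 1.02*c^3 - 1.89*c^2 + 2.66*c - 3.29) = -0.0499999999999998*c^6 + 9.0*c^5 - 2.94*c^4 + 1.02*c^3 + 0.68*c^2 + 3.5*c + 2.22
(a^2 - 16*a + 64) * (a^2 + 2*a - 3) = a^4 - 14*a^3 + 29*a^2 + 176*a - 192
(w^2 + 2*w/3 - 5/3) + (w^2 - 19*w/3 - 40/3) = 2*w^2 - 17*w/3 - 15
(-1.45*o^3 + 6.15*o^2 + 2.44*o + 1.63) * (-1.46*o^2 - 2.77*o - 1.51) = 2.117*o^5 - 4.9625*o^4 - 18.4084*o^3 - 18.4251*o^2 - 8.1995*o - 2.4613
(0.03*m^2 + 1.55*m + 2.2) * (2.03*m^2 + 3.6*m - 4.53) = 0.0609*m^4 + 3.2545*m^3 + 9.9101*m^2 + 0.8985*m - 9.966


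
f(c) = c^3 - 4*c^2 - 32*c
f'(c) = 3*c^2 - 8*c - 32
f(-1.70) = 37.93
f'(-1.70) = -9.73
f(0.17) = -5.55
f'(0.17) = -33.27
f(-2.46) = 39.63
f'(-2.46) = 5.83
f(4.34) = -132.48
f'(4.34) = -10.21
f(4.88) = -135.20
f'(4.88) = 0.40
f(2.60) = -92.66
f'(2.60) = -32.52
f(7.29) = -58.44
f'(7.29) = 69.11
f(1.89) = -68.02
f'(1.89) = -36.40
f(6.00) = -120.00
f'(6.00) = 28.00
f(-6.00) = -168.00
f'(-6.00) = 124.00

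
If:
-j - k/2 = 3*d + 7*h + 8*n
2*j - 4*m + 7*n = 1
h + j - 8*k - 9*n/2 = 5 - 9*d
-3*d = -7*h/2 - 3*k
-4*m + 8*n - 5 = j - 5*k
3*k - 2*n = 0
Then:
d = 6116/17337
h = 2800/5779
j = -10366/5779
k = -1228/5779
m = -39405/23116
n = -1842/5779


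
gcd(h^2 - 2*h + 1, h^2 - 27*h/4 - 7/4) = 1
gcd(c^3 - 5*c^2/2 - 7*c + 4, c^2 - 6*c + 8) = c - 4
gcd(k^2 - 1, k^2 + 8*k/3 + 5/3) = k + 1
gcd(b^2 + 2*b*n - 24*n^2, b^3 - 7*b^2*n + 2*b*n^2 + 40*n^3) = b - 4*n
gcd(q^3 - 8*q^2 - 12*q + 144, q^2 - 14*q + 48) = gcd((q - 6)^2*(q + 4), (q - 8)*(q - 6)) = q - 6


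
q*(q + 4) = q^2 + 4*q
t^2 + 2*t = t*(t + 2)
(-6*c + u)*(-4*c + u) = 24*c^2 - 10*c*u + u^2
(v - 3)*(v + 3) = v^2 - 9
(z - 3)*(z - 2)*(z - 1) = z^3 - 6*z^2 + 11*z - 6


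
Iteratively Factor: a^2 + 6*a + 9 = (a + 3)*(a + 3)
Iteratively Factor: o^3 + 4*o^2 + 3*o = (o + 3)*(o^2 + o) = (o + 1)*(o + 3)*(o)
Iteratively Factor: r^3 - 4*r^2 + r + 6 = (r - 3)*(r^2 - r - 2) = (r - 3)*(r + 1)*(r - 2)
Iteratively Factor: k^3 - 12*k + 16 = (k - 2)*(k^2 + 2*k - 8) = (k - 2)*(k + 4)*(k - 2)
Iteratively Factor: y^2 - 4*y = (y - 4)*(y)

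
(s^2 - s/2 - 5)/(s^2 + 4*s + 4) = (s - 5/2)/(s + 2)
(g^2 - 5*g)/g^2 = (g - 5)/g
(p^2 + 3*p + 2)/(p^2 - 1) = (p + 2)/(p - 1)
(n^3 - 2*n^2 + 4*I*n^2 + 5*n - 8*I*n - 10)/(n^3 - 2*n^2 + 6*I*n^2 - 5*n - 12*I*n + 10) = (n - I)/(n + I)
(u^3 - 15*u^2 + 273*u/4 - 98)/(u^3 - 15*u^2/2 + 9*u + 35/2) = (u^2 - 23*u/2 + 28)/(u^2 - 4*u - 5)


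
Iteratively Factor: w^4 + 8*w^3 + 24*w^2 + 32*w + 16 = (w + 2)*(w^3 + 6*w^2 + 12*w + 8) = (w + 2)^2*(w^2 + 4*w + 4) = (w + 2)^3*(w + 2)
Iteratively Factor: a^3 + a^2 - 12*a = (a + 4)*(a^2 - 3*a) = a*(a + 4)*(a - 3)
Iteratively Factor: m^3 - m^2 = (m)*(m^2 - m) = m*(m - 1)*(m)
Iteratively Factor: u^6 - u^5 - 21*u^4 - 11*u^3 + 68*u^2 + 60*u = (u + 2)*(u^5 - 3*u^4 - 15*u^3 + 19*u^2 + 30*u) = (u + 1)*(u + 2)*(u^4 - 4*u^3 - 11*u^2 + 30*u) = (u - 5)*(u + 1)*(u + 2)*(u^3 + u^2 - 6*u) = u*(u - 5)*(u + 1)*(u + 2)*(u^2 + u - 6) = u*(u - 5)*(u - 2)*(u + 1)*(u + 2)*(u + 3)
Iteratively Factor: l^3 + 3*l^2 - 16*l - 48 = (l - 4)*(l^2 + 7*l + 12) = (l - 4)*(l + 3)*(l + 4)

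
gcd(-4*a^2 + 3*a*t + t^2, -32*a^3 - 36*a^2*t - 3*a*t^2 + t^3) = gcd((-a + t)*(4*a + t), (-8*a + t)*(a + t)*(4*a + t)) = 4*a + t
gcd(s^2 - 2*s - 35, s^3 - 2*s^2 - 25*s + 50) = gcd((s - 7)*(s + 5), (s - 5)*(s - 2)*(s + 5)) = s + 5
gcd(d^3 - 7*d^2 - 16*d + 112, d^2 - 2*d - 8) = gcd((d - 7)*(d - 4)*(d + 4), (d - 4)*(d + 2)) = d - 4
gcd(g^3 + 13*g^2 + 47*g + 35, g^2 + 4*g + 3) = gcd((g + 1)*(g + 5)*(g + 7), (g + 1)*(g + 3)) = g + 1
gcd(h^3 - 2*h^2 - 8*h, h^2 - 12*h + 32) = h - 4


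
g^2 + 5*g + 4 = (g + 1)*(g + 4)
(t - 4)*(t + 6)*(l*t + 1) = l*t^3 + 2*l*t^2 - 24*l*t + t^2 + 2*t - 24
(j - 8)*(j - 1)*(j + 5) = j^3 - 4*j^2 - 37*j + 40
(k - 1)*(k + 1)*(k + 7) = k^3 + 7*k^2 - k - 7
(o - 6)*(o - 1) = o^2 - 7*o + 6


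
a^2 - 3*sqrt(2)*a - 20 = (a - 5*sqrt(2))*(a + 2*sqrt(2))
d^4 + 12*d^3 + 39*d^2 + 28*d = d*(d + 1)*(d + 4)*(d + 7)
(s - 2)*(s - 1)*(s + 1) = s^3 - 2*s^2 - s + 2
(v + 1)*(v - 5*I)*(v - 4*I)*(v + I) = v^4 + v^3 - 8*I*v^3 - 11*v^2 - 8*I*v^2 - 11*v - 20*I*v - 20*I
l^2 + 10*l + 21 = (l + 3)*(l + 7)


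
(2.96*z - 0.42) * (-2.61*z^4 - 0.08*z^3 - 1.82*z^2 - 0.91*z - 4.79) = -7.7256*z^5 + 0.8594*z^4 - 5.3536*z^3 - 1.9292*z^2 - 13.7962*z + 2.0118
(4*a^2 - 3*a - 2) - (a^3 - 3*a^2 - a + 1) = -a^3 + 7*a^2 - 2*a - 3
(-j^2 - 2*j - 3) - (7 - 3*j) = -j^2 + j - 10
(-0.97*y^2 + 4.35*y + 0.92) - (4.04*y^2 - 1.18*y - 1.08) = -5.01*y^2 + 5.53*y + 2.0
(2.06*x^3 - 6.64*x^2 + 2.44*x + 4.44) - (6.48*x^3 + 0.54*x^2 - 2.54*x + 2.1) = -4.42*x^3 - 7.18*x^2 + 4.98*x + 2.34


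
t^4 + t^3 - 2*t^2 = t^2*(t - 1)*(t + 2)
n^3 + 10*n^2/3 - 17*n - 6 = (n - 3)*(n + 1/3)*(n + 6)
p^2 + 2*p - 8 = (p - 2)*(p + 4)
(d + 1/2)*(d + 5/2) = d^2 + 3*d + 5/4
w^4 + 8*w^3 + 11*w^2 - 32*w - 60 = (w - 2)*(w + 2)*(w + 3)*(w + 5)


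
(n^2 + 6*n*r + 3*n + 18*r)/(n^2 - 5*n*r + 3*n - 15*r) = (-n - 6*r)/(-n + 5*r)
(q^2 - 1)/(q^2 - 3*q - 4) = (q - 1)/(q - 4)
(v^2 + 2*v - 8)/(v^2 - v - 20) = (v - 2)/(v - 5)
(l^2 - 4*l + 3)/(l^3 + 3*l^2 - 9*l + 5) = (l - 3)/(l^2 + 4*l - 5)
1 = 1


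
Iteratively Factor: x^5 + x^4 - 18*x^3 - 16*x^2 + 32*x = (x)*(x^4 + x^3 - 18*x^2 - 16*x + 32) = x*(x + 2)*(x^3 - x^2 - 16*x + 16) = x*(x - 1)*(x + 2)*(x^2 - 16) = x*(x - 1)*(x + 2)*(x + 4)*(x - 4)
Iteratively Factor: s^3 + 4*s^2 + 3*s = (s + 1)*(s^2 + 3*s) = (s + 1)*(s + 3)*(s)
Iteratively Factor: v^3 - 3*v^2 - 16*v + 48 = (v + 4)*(v^2 - 7*v + 12) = (v - 3)*(v + 4)*(v - 4)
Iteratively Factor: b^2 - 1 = (b - 1)*(b + 1)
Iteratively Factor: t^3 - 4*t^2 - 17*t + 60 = (t - 5)*(t^2 + t - 12) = (t - 5)*(t - 3)*(t + 4)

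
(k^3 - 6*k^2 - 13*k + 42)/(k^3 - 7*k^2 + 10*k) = (k^2 - 4*k - 21)/(k*(k - 5))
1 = 1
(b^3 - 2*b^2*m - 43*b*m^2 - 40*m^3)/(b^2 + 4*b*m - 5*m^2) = (b^2 - 7*b*m - 8*m^2)/(b - m)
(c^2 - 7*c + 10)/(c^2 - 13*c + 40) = (c - 2)/(c - 8)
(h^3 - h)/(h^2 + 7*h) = (h^2 - 1)/(h + 7)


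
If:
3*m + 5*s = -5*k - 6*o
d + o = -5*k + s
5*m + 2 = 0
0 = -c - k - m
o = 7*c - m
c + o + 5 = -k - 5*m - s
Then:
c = 79/10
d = -773/10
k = -15/2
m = -2/5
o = 557/10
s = -591/10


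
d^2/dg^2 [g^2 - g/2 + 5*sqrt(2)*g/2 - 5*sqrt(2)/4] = 2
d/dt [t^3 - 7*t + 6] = 3*t^2 - 7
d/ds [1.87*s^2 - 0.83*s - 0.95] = 3.74*s - 0.83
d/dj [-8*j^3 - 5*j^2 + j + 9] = -24*j^2 - 10*j + 1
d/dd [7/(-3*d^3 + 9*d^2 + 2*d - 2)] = 7*(9*d^2 - 18*d - 2)/(3*d^3 - 9*d^2 - 2*d + 2)^2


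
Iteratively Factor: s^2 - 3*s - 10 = (s - 5)*(s + 2)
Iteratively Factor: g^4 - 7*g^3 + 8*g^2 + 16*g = (g - 4)*(g^3 - 3*g^2 - 4*g) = g*(g - 4)*(g^2 - 3*g - 4) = g*(g - 4)^2*(g + 1)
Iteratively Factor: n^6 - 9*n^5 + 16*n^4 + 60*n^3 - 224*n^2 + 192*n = (n + 3)*(n^5 - 12*n^4 + 52*n^3 - 96*n^2 + 64*n) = (n - 4)*(n + 3)*(n^4 - 8*n^3 + 20*n^2 - 16*n) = (n - 4)^2*(n + 3)*(n^3 - 4*n^2 + 4*n) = (n - 4)^2*(n - 2)*(n + 3)*(n^2 - 2*n) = n*(n - 4)^2*(n - 2)*(n + 3)*(n - 2)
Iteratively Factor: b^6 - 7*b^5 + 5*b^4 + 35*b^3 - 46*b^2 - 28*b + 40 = (b - 5)*(b^5 - 2*b^4 - 5*b^3 + 10*b^2 + 4*b - 8) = (b - 5)*(b - 1)*(b^4 - b^3 - 6*b^2 + 4*b + 8) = (b - 5)*(b - 2)*(b - 1)*(b^3 + b^2 - 4*b - 4) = (b - 5)*(b - 2)*(b - 1)*(b + 1)*(b^2 - 4) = (b - 5)*(b - 2)*(b - 1)*(b + 1)*(b + 2)*(b - 2)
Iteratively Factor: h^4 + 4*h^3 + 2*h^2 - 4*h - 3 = (h - 1)*(h^3 + 5*h^2 + 7*h + 3) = (h - 1)*(h + 1)*(h^2 + 4*h + 3) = (h - 1)*(h + 1)^2*(h + 3)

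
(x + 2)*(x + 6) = x^2 + 8*x + 12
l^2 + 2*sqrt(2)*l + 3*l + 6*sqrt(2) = (l + 3)*(l + 2*sqrt(2))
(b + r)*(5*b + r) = 5*b^2 + 6*b*r + r^2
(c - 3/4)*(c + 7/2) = c^2 + 11*c/4 - 21/8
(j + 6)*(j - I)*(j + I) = j^3 + 6*j^2 + j + 6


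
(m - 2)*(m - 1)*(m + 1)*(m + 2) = m^4 - 5*m^2 + 4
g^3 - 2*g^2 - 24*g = g*(g - 6)*(g + 4)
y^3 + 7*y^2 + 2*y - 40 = (y - 2)*(y + 4)*(y + 5)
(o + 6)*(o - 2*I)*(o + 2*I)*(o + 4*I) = o^4 + 6*o^3 + 4*I*o^3 + 4*o^2 + 24*I*o^2 + 24*o + 16*I*o + 96*I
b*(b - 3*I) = b^2 - 3*I*b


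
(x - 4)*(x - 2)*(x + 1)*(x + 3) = x^4 - 2*x^3 - 13*x^2 + 14*x + 24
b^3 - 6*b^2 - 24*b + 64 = (b - 8)*(b - 2)*(b + 4)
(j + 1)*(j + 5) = j^2 + 6*j + 5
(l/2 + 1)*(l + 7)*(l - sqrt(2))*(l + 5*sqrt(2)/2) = l^4/2 + 3*sqrt(2)*l^3/4 + 9*l^3/2 + 9*l^2/2 + 27*sqrt(2)*l^2/4 - 45*l/2 + 21*sqrt(2)*l/2 - 35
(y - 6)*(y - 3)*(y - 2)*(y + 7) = y^4 - 4*y^3 - 41*y^2 + 216*y - 252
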